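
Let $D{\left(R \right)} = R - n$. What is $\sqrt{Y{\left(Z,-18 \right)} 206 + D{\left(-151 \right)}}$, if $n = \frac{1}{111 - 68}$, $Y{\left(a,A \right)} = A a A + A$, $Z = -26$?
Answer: $\frac{i \sqrt{3215786390}}{43} \approx 1318.8 i$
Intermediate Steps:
$Y{\left(a,A \right)} = A + a A^{2}$ ($Y{\left(a,A \right)} = a A^{2} + A = A + a A^{2}$)
$n = \frac{1}{43} \approx 0.023256$
$D{\left(R \right)} = - \frac{1}{43} + R$ ($D{\left(R \right)} = R - \frac{1}{43} = - \frac{1}{43} + R$)
$\sqrt{Y{\left(Z,-18 \right)} 206 + D{\left(-151 \right)}} = \sqrt{- 18 \left(1 - -468\right) 206 - \frac{6494}{43}} = \sqrt{- 18 \left(1 + 468\right) 206 - \frac{6494}{43}} = \sqrt{\left(-18\right) 469 \cdot 206 - \frac{6494}{43}} = \sqrt{\left(-8442\right) 206 - \frac{6494}{43}} = \sqrt{-1739052 - \frac{6494}{43}} = \sqrt{- \frac{74785730}{43}} = \frac{i \sqrt{3215786390}}{43}$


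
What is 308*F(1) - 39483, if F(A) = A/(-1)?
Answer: -39791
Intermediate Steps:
F(A) = -A (F(A) = A*(-1) = -A)
308*F(1) - 39483 = 308*(-1*1) - 39483 = 308*(-1) - 39483 = -308 - 39483 = -39791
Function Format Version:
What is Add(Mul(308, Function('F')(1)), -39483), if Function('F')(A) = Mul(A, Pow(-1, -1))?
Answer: -39791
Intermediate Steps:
Function('F')(A) = Mul(-1, A) (Function('F')(A) = Mul(A, -1) = Mul(-1, A))
Add(Mul(308, Function('F')(1)), -39483) = Add(Mul(308, Mul(-1, 1)), -39483) = Add(Mul(308, -1), -39483) = Add(-308, -39483) = -39791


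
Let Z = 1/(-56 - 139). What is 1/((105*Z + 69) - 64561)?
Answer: -13/838403 ≈ -1.5506e-5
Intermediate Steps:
Z = -1/195 (Z = 1/(-195) = -1/195 ≈ -0.0051282)
1/((105*Z + 69) - 64561) = 1/((105*(-1/195) + 69) - 64561) = 1/((-7/13 + 69) - 64561) = 1/(890/13 - 64561) = 1/(-838403/13) = -13/838403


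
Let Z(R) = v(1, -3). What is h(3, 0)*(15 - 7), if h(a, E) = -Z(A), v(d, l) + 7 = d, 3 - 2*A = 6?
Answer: 48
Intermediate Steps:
A = -3/2 (A = 3/2 - 1/2*6 = 3/2 - 3 = -3/2 ≈ -1.5000)
v(d, l) = -7 + d
Z(R) = -6 (Z(R) = -7 + 1 = -6)
h(a, E) = 6 (h(a, E) = -1*(-6) = 6)
h(3, 0)*(15 - 7) = 6*(15 - 7) = 6*8 = 48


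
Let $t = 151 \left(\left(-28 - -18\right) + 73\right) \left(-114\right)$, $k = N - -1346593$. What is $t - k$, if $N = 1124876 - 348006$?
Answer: $-3207945$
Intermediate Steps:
$N = 776870$
$k = 2123463$ ($k = 776870 - -1346593 = 776870 + 1346593 = 2123463$)
$t = -1084482$ ($t = 151 \left(\left(-28 + 18\right) + 73\right) \left(-114\right) = 151 \left(-10 + 73\right) \left(-114\right) = 151 \cdot 63 \left(-114\right) = 9513 \left(-114\right) = -1084482$)
$t - k = -1084482 - 2123463 = -3207945$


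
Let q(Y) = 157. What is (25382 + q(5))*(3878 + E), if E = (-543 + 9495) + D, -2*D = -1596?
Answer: 348045492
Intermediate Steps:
D = 798 (D = -1/2*(-1596) = 798)
E = 9750 (E = (-543 + 9495) + 798 = 8952 + 798 = 9750)
(25382 + q(5))*(3878 + E) = (25382 + 157)*(3878 + 9750) = 25539*13628 = 348045492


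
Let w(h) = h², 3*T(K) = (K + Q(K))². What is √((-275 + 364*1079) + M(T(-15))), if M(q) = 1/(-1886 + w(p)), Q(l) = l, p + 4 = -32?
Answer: √136622635510/590 ≈ 626.48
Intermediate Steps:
p = -36 (p = -4 - 32 = -36)
T(K) = 4*K²/3 (T(K) = (K + K)²/3 = (2*K)²/3 = (4*K²)/3 = 4*K²/3)
M(q) = -1/590 (M(q) = 1/(-1886 + (-36)²) = 1/(-1886 + 1296) = 1/(-590) = -1/590)
√((-275 + 364*1079) + M(T(-15))) = √((-275 + 364*1079) - 1/590) = √((-275 + 392756) - 1/590) = √(392481 - 1/590) = √(231563789/590) = √136622635510/590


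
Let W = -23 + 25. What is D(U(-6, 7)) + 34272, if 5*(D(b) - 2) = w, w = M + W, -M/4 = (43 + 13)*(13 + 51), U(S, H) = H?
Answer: 157036/5 ≈ 31407.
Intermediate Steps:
M = -14336 (M = -4*(43 + 13)*(13 + 51) = -224*64 = -4*3584 = -14336)
W = 2
w = -14334 (w = -14336 + 2 = -14334)
D(b) = -14324/5 (D(b) = 2 + (⅕)*(-14334) = 2 - 14334/5 = -14324/5)
D(U(-6, 7)) + 34272 = -14324/5 + 34272 = 157036/5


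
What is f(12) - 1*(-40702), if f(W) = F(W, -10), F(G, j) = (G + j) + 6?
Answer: 40710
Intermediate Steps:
F(G, j) = 6 + G + j
f(W) = -4 + W (f(W) = 6 + W - 10 = -4 + W)
f(12) - 1*(-40702) = (-4 + 12) - 1*(-40702) = 8 + 40702 = 40710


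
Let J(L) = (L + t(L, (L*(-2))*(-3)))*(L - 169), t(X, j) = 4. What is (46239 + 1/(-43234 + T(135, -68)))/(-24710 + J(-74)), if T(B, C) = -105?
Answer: -14313943/2383645 ≈ -6.0051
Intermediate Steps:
J(L) = (-169 + L)*(4 + L) (J(L) = (L + 4)*(L - 169) = (4 + L)*(-169 + L) = (-169 + L)*(4 + L))
(46239 + 1/(-43234 + T(135, -68)))/(-24710 + J(-74)) = (46239 + 1/(-43234 - 105))/(-24710 + (-676 + (-74)² - 165*(-74))) = (46239 + 1/(-43339))/(-24710 + (-676 + 5476 + 12210)) = (46239 - 1/43339)/(-24710 + 17010) = (2003952020/43339)/(-7700) = (2003952020/43339)*(-1/7700) = -14313943/2383645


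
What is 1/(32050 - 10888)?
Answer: 1/21162 ≈ 4.7254e-5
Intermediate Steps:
1/(32050 - 10888) = 1/21162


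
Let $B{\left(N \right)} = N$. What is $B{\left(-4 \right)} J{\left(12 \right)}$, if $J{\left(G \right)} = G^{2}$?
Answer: $-576$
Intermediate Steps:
$B{\left(-4 \right)} J{\left(12 \right)} = - 4 \cdot 12^{2} = \left(-4\right) 144 = -576$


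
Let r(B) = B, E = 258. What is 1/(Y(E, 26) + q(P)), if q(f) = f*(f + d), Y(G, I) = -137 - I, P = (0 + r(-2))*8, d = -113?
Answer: 1/1901 ≈ 0.00052604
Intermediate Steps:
P = -16 (P = (0 - 2)*8 = -2*8 = -16)
q(f) = f*(-113 + f) (q(f) = f*(f - 113) = f*(-113 + f))
1/(Y(E, 26) + q(P)) = 1/((-137 - 1*26) - 16*(-113 - 16)) = 1/((-137 - 26) - 16*(-129)) = 1/(-163 + 2064) = 1/1901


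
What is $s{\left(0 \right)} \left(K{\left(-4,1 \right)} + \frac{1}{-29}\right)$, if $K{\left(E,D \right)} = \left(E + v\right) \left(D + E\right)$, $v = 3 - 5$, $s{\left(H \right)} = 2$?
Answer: $\frac{1042}{29} \approx 35.931$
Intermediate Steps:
$v = -2$
$K{\left(E,D \right)} = \left(-2 + E\right) \left(D + E\right)$ ($K{\left(E,D \right)} = \left(E - 2\right) \left(D + E\right) = \left(-2 + E\right) \left(D + E\right)$)
$s{\left(0 \right)} \left(K{\left(-4,1 \right)} + \frac{1}{-29}\right) = 2 \left(\left(\left(-4\right)^{2} - 2 - -8 + 1 \left(-4\right)\right) + \frac{1}{-29}\right) = 2 \left(\left(16 - 2 + 8 - 4\right) - \frac{1}{29}\right) = 2 \left(18 - \frac{1}{29}\right) = 2 \cdot \frac{521}{29} = \frac{1042}{29}$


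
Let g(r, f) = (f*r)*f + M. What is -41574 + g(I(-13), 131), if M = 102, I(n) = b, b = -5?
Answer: -127277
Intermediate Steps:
I(n) = -5
g(r, f) = 102 + r*f² (g(r, f) = (f*r)*f + 102 = r*f² + 102 = 102 + r*f²)
-41574 + g(I(-13), 131) = -41574 + (102 - 5*131²) = -41574 + (102 - 5*17161) = -41574 + (102 - 85805) = -41574 - 85703 = -127277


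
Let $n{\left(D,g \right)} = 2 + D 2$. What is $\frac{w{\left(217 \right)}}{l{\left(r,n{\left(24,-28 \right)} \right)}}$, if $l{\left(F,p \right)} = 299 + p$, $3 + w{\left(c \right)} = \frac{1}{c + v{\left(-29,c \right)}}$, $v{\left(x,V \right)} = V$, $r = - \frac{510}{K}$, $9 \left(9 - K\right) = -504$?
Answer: $- \frac{1301}{151466} \approx -0.0085894$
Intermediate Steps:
$K = 65$ ($K = 9 - -56 = 9 + 56 = 65$)
$r = - \frac{102}{13}$ ($r = - \frac{510}{65} = \left(-510\right) \frac{1}{65} = - \frac{102}{13} \approx -7.8462$)
$n{\left(D,g \right)} = 2 + 2 D$
$w{\left(c \right)} = -3 + \frac{1}{2 c}$ ($w{\left(c \right)} = -3 + \frac{1}{c + c} = -3 + \frac{1}{2 c}$)
$\frac{w{\left(217 \right)}}{l{\left(r,n{\left(24,-28 \right)} \right)}} = \frac{-3 + \frac{1}{2 \cdot 217}}{299 + \left(2 + 2 \cdot 24\right)} = \frac{-3 + \frac{1}{2} \cdot \frac{1}{217}}{299 + \left(2 + 48\right)} = \frac{-3 + \frac{1}{434}}{299 + 50} = - \frac{1301}{434 \cdot 349} = \left(- \frac{1301}{434}\right) \frac{1}{349} = - \frac{1301}{151466}$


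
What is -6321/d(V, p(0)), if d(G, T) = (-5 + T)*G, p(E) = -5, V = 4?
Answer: 6321/40 ≈ 158.02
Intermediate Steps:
d(G, T) = G*(-5 + T)
-6321/d(V, p(0)) = -6321*1/(4*(-5 - 5)) = -6321/(4*(-10)) = -6321/(-40) = -6321*(-1/40) = 6321/40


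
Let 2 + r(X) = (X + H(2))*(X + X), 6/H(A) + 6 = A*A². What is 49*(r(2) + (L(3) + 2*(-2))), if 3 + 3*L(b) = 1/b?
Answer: 5782/9 ≈ 642.44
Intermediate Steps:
H(A) = 6/(-6 + A³) (H(A) = 6/(-6 + A*A²) = 6/(-6 + A³))
L(b) = -1 + 1/(3*b) (L(b) = -1 + (1/b)/3 = -1 + 1/(3*b))
r(X) = -2 + 2*X*(3 + X) (r(X) = -2 + (X + 6/(-6 + 2³))*(X + X) = -2 + (X + 6/(-6 + 8))*(2*X) = -2 + (X + 6/2)*(2*X) = -2 + (X + 6*(½))*(2*X) = -2 + (X + 3)*(2*X) = -2 + (3 + X)*(2*X) = -2 + 2*X*(3 + X))
49*(r(2) + (L(3) + 2*(-2))) = 49*((-2 + 2*2² + 6*2) + ((⅓ - 1*3)/3 + 2*(-2))) = 49*((-2 + 2*4 + 12) + ((⅓ - 3)/3 - 4)) = 49*((-2 + 8 + 12) + ((⅓)*(-8/3) - 4)) = 49*(18 + (-8/9 - 4)) = 49*(18 - 44/9) = 49*(118/9) = 5782/9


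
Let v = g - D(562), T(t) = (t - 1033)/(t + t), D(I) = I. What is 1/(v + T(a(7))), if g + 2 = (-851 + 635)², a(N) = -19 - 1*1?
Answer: 40/1844733 ≈ 2.1683e-5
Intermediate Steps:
a(N) = -20 (a(N) = -19 - 1 = -20)
g = 46654 (g = -2 + (-851 + 635)² = -2 + (-216)² = -2 + 46656 = 46654)
T(t) = (-1033 + t)/(2*t) (T(t) = (-1033 + t)/((2*t)) = (-1033 + t)*(1/(2*t)) = (-1033 + t)/(2*t))
v = 46092 (v = 46654 - 1*562 = 46654 - 562 = 46092)
1/(v + T(a(7))) = 1/(46092 + (½)*(-1033 - 20)/(-20)) = 1/(46092 + (½)*(-1/20)*(-1053)) = 1/(46092 + 1053/40) = 1/(1844733/40) = 40/1844733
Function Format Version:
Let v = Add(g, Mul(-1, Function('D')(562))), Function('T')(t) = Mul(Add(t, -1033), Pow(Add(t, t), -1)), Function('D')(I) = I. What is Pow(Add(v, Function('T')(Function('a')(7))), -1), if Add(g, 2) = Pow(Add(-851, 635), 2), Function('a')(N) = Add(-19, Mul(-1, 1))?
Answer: Rational(40, 1844733) ≈ 2.1683e-5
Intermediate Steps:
Function('a')(N) = -20 (Function('a')(N) = Add(-19, -1) = -20)
g = 46654 (g = Add(-2, Pow(Add(-851, 635), 2)) = Add(-2, Pow(-216, 2)) = Add(-2, 46656) = 46654)
Function('T')(t) = Mul(Rational(1, 2), Pow(t, -1), Add(-1033, t)) (Function('T')(t) = Mul(Add(-1033, t), Pow(Mul(2, t), -1)) = Mul(Add(-1033, t), Mul(Rational(1, 2), Pow(t, -1))) = Mul(Rational(1, 2), Pow(t, -1), Add(-1033, t)))
v = 46092 (v = Add(46654, Mul(-1, 562)) = Add(46654, -562) = 46092)
Pow(Add(v, Function('T')(Function('a')(7))), -1) = Pow(Add(46092, Mul(Rational(1, 2), Pow(-20, -1), Add(-1033, -20))), -1) = Pow(Add(46092, Mul(Rational(1, 2), Rational(-1, 20), -1053)), -1) = Pow(Add(46092, Rational(1053, 40)), -1) = Pow(Rational(1844733, 40), -1) = Rational(40, 1844733)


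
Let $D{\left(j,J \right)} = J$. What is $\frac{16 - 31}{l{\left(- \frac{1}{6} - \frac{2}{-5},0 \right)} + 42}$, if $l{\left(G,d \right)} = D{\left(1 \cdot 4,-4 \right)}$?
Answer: $- \frac{15}{38} \approx -0.39474$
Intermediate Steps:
$l{\left(G,d \right)} = -4$
$\frac{16 - 31}{l{\left(- \frac{1}{6} - \frac{2}{-5},0 \right)} + 42} = \frac{16 - 31}{-4 + 42} = \frac{1}{38} \left(-15\right) = - \frac{15}{38}$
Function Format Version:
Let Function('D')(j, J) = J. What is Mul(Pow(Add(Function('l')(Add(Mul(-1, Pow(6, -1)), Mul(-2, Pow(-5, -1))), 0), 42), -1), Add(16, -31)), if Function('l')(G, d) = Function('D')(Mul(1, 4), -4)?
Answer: Rational(-15, 38) ≈ -0.39474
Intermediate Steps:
Function('l')(G, d) = -4
Mul(Pow(Add(Function('l')(Add(Mul(-1, Pow(6, -1)), Mul(-2, Pow(-5, -1))), 0), 42), -1), Add(16, -31)) = Mul(Pow(Add(-4, 42), -1), Add(16, -31)) = Mul(Pow(38, -1), -15) = Mul(Rational(1, 38), -15) = Rational(-15, 38)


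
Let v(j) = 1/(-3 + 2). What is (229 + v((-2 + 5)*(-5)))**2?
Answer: 51984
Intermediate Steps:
v(j) = -1 (v(j) = 1/(-1) = -1)
(229 + v((-2 + 5)*(-5)))**2 = (229 - 1)**2 = 228**2 = 51984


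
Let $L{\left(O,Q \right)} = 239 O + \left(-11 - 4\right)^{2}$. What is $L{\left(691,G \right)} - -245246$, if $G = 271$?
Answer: $410620$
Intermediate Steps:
$L{\left(O,Q \right)} = 225 + 239 O$ ($L{\left(O,Q \right)} = 239 O + \left(-15\right)^{2} = 239 O + 225 = 225 + 239 O$)
$L{\left(691,G \right)} - -245246 = \left(225 + 239 \cdot 691\right) - -245246 = \left(225 + 165149\right) + 245246 = 165374 + 245246 = 410620$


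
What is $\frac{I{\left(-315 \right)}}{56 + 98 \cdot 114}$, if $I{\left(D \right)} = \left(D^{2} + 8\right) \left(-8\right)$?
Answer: $- \frac{198466}{2807} \approx -70.704$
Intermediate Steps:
$I{\left(D \right)} = -64 - 8 D^{2}$ ($I{\left(D \right)} = \left(8 + D^{2}\right) \left(-8\right) = -64 - 8 D^{2}$)
$\frac{I{\left(-315 \right)}}{56 + 98 \cdot 114} = \frac{-64 - 8 \left(-315\right)^{2}}{56 + 98 \cdot 114} = \frac{-64 - 793800}{56 + 11172} = \frac{-64 - 793800}{11228} = \left(-793864\right) \frac{1}{11228} = - \frac{198466}{2807}$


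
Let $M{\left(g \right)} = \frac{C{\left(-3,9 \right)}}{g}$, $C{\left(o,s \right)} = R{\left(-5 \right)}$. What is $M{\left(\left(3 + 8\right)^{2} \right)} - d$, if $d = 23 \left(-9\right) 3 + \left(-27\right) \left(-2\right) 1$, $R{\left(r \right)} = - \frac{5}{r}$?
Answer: $\frac{68608}{121} \approx 567.01$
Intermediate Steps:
$C{\left(o,s \right)} = 1$ ($C{\left(o,s \right)} = - \frac{5}{-5} = \left(-5\right) \left(- \frac{1}{5}\right) = 1$)
$M{\left(g \right)} = \frac{1}{g}$ ($M{\left(g \right)} = 1 \frac{1}{g} = \frac{1}{g}$)
$d = -567$ ($d = \left(-207\right) 3 + 54 \cdot 1 = -621 + 54 = -567$)
$M{\left(\left(3 + 8\right)^{2} \right)} - d = \frac{1}{\left(3 + 8\right)^{2}} - -567 = \frac{1}{11^{2}} + 567 = \frac{1}{121} + 567 = \frac{68608}{121}$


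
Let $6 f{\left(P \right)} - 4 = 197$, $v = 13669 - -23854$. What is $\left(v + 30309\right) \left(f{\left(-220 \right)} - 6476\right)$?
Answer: $-437007660$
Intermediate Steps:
$v = 37523$ ($v = 13669 + 23854 = 37523$)
$f{\left(P \right)} = \frac{67}{2}$ ($f{\left(P \right)} = \frac{2}{3} + \frac{1}{6} \cdot 197 = \frac{2}{3} + \frac{197}{6} = \frac{67}{2}$)
$\left(v + 30309\right) \left(f{\left(-220 \right)} - 6476\right) = \left(37523 + 30309\right) \left(\frac{67}{2} - 6476\right) = 67832 \left(- \frac{12885}{2}\right) = -437007660$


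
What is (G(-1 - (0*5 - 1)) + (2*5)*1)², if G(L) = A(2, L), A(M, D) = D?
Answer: 100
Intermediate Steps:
G(L) = L
(G(-1 - (0*5 - 1)) + (2*5)*1)² = ((-1 - (0*5 - 1)) + (2*5)*1)² = ((-1 - (0 - 1)) + 10*1)² = ((-1 - 1*(-1)) + 10)² = ((-1 + 1) + 10)² = (0 + 10)² = 10² = 100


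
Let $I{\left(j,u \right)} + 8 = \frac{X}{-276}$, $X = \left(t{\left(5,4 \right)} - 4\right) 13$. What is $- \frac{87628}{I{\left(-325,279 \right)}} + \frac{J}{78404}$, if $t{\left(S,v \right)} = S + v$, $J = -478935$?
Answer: $\frac{1895137837257}{178212292} \approx 10634.0$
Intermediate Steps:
$X = 65$ ($X = \left(\left(5 + 4\right) - 4\right) 13 = \left(9 - 4\right) 13 = 5 \cdot 13 = 65$)
$I{\left(j,u \right)} = - \frac{2273}{276}$ ($I{\left(j,u \right)} = -8 + \frac{65}{-276} = -8 + 65 \left(- \frac{1}{276}\right) = -8 - \frac{65}{276} = - \frac{2273}{276}$)
$- \frac{87628}{I{\left(-325,279 \right)}} + \frac{J}{78404} = - \frac{87628}{- \frac{2273}{276}} - \frac{478935}{78404} = \left(-87628\right) \left(- \frac{276}{2273}\right) - \frac{478935}{78404} = \frac{24185328}{2273} - \frac{478935}{78404} = \frac{1895137837257}{178212292}$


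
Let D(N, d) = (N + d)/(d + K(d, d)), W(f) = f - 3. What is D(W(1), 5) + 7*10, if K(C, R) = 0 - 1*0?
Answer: 353/5 ≈ 70.600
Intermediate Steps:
W(f) = -3 + f
K(C, R) = 0 (K(C, R) = 0 + 0 = 0)
D(N, d) = (N + d)/d (D(N, d) = (N + d)/(d + 0) = (N + d)/d)
D(W(1), 5) + 7*10 = ((-3 + 1) + 5)/5 + 7*10 = (-2 + 5)/5 + 70 = (1/5)*3 + 70 = 3/5 + 70 = 353/5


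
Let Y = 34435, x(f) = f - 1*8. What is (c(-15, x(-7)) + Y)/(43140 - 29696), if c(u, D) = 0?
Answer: 34435/13444 ≈ 2.5614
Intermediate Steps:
x(f) = -8 + f (x(f) = f - 8 = -8 + f)
(c(-15, x(-7)) + Y)/(43140 - 29696) = (0 + 34435)/(43140 - 29696) = 34435/13444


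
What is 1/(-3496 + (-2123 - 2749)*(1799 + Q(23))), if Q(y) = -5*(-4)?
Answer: -1/8865664 ≈ -1.1279e-7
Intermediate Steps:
Q(y) = 20
1/(-3496 + (-2123 - 2749)*(1799 + Q(23))) = 1/(-3496 + (-2123 - 2749)*(1799 + 20)) = 1/(-3496 - 4872*1819) = 1/(-3496 - 8862168) = 1/(-8865664) = -1/8865664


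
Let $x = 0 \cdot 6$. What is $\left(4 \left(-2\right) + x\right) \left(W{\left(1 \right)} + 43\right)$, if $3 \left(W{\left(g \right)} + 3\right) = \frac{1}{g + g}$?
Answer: $- \frac{964}{3} \approx -321.33$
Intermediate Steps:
$x = 0$
$W{\left(g \right)} = -3 + \frac{1}{6 g}$ ($W{\left(g \right)} = -3 + \frac{1}{3 \left(g + g\right)} = -3 + \frac{1}{3 \cdot 2 g} = -3 + \frac{\frac{1}{2} \frac{1}{g}}{3} = -3 + \frac{1}{6 g}$)
$\left(4 \left(-2\right) + x\right) \left(W{\left(1 \right)} + 43\right) = \left(4 \left(-2\right) + 0\right) \left(\left(-3 + \frac{1}{6 \cdot 1}\right) + 43\right) = \left(-8 + 0\right) \left(\left(-3 + \frac{1}{6} \cdot 1\right) + 43\right) = - 8 \left(\left(-3 + \frac{1}{6}\right) + 43\right) = - 8 \left(- \frac{17}{6} + 43\right) = \left(-8\right) \frac{241}{6} = - \frac{964}{3}$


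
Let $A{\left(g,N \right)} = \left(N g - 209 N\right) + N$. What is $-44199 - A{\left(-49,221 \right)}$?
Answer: $12598$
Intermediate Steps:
$A{\left(g,N \right)} = - 208 N + N g$ ($A{\left(g,N \right)} = \left(- 209 N + N g\right) + N = - 208 N + N g$)
$-44199 - A{\left(-49,221 \right)} = -44199 - 221 \left(-208 - 49\right) = -44199 - 221 \left(-257\right) = -44199 - -56797 = -44199 + 56797 = 12598$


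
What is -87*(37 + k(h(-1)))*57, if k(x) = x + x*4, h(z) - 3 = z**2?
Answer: -282663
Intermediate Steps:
h(z) = 3 + z**2
k(x) = 5*x (k(x) = x + 4*x = 5*x)
-87*(37 + k(h(-1)))*57 = -87*(37 + 5*(3 + (-1)**2))*57 = -87*(37 + 5*(3 + 1))*57 = -87*(37 + 5*4)*57 = -87*(37 + 20)*57 = -87*57*57 = -4959*57 = -282663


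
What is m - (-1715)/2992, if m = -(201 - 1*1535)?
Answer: 3993043/2992 ≈ 1334.6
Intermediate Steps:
m = 1334 (m = -(201 - 1535) = -1*(-1334) = 1334)
m - (-1715)/2992 = 1334 - (-1715)/2992 = 1334 - 1*(-1715/2992) = 1334 + 1715/2992 = 3993043/2992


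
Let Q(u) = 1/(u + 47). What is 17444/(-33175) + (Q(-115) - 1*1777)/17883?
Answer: -8407146337/13447419900 ≈ -0.62519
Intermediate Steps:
Q(u) = 1/(47 + u)
17444/(-33175) + (Q(-115) - 1*1777)/17883 = 17444/(-33175) + (1/(47 - 115) - 1*1777)/17883 = 17444*(-1/33175) + (1/(-68) - 1777)*(1/17883) = -17444/33175 + (-1/68 - 1777)*(1/17883) = -17444/33175 - 120837/68*1/17883 = -17444/33175 - 40279/405348 = -8407146337/13447419900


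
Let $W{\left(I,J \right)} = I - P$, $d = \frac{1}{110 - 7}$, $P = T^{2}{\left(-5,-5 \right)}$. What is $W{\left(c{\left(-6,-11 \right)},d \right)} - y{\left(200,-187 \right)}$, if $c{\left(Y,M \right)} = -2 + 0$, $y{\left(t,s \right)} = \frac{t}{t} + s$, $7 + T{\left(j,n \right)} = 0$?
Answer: $135$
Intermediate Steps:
$T{\left(j,n \right)} = -7$ ($T{\left(j,n \right)} = -7 + 0 = -7$)
$P = 49$ ($P = \left(-7\right)^{2} = 49$)
$y{\left(t,s \right)} = 1 + s$
$d = \frac{1}{103} \approx 0.0097087$
$c{\left(Y,M \right)} = -2$
$W{\left(I,J \right)} = -49 + I$ ($W{\left(I,J \right)} = I - 49 = -49 + I$)
$W{\left(c{\left(-6,-11 \right)},d \right)} - y{\left(200,-187 \right)} = \left(-49 - 2\right) - \left(1 - 187\right) = -51 - -186 = -51 + 186 = 135$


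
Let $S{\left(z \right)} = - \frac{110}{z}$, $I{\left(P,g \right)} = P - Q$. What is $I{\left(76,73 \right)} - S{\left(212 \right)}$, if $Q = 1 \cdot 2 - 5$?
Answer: $\frac{8429}{106} \approx 79.519$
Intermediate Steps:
$Q = -3$ ($Q = 2 - 5 = -3$)
$I{\left(P,g \right)} = 3 + P$ ($I{\left(P,g \right)} = P - -3 = P + 3 = 3 + P$)
$I{\left(76,73 \right)} - S{\left(212 \right)} = \left(3 + 76\right) - - \frac{110}{212} = 79 - \left(-110\right) \frac{1}{212} = 79 - - \frac{55}{106} = 79 + \frac{55}{106} = \frac{8429}{106}$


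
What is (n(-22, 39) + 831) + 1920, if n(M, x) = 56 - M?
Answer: 2829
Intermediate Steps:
(n(-22, 39) + 831) + 1920 = ((56 - 1*(-22)) + 831) + 1920 = ((56 + 22) + 831) + 1920 = (78 + 831) + 1920 = 909 + 1920 = 2829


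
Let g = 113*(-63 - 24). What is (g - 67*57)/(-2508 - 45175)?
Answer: 13650/47683 ≈ 0.28627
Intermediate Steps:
g = -9831 (g = 113*(-87) = -9831)
(g - 67*57)/(-2508 - 45175) = (-9831 - 67*57)/(-2508 - 45175) = (-9831 - 3819)/(-47683) = -13650*(-1/47683) = 13650/47683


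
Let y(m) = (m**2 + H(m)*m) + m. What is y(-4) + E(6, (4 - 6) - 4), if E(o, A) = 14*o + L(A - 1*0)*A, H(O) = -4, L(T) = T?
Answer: 148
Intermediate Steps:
E(o, A) = A**2 + 14*o (E(o, A) = 14*o + (A - 1*0)*A = 14*o + (A + 0)*A = 14*o + A*A = 14*o + A**2 = A**2 + 14*o)
y(m) = m**2 - 3*m (y(m) = (m**2 - 4*m) + m = m**2 - 3*m)
y(-4) + E(6, (4 - 6) - 4) = -4*(-3 - 4) + (((4 - 6) - 4)**2 + 14*6) = -4*(-7) + ((-2 - 4)**2 + 84) = 28 + ((-6)**2 + 84) = 28 + (36 + 84) = 28 + 120 = 148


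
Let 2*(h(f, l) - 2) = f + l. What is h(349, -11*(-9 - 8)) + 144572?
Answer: 144842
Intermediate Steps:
h(f, l) = 2 + f/2 + l/2 (h(f, l) = 2 + (f + l)/2 = 2 + (f/2 + l/2) = 2 + f/2 + l/2)
h(349, -11*(-9 - 8)) + 144572 = (2 + (½)*349 + (-11*(-9 - 8))/2) + 144572 = (2 + 349/2 + (-11*(-17))/2) + 144572 = (2 + 349/2 + (½)*187) + 144572 = (2 + 349/2 + 187/2) + 144572 = 270 + 144572 = 144842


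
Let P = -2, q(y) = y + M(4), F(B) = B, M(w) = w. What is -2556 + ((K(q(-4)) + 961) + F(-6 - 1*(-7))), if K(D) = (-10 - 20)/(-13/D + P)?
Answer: -1594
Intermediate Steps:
q(y) = 4 + y (q(y) = y + 4 = 4 + y)
K(D) = -30/(-2 - 13/D) (K(D) = (-10 - 20)/(-13/D - 2) = -30/(-2 - 13/D))
-2556 + ((K(q(-4)) + 961) + F(-6 - 1*(-7))) = -2556 + ((30*(4 - 4)/(13 + 2*(4 - 4)) + 961) + (-6 - 1*(-7))) = -2556 + ((30*0/(13 + 2*0) + 961) + (-6 + 7)) = -2556 + ((30*0/(13 + 0) + 961) + 1) = -2556 + ((30*0/13 + 961) + 1) = -2556 + ((30*0*(1/13) + 961) + 1) = -2556 + ((0 + 961) + 1) = -2556 + (961 + 1) = -2556 + 962 = -1594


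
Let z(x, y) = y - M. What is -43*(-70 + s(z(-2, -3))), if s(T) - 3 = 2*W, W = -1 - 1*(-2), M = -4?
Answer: 2795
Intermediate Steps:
W = 1 (W = -1 + 2 = 1)
z(x, y) = 4 + y (z(x, y) = y - 1*(-4) = y + 4 = 4 + y)
s(T) = 5 (s(T) = 3 + 2*1 = 3 + 2 = 5)
-43*(-70 + s(z(-2, -3))) = -43*(-70 + 5) = -43*(-65) = 2795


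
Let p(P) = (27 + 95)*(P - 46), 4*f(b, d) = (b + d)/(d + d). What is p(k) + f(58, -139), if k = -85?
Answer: -17771903/1112 ≈ -15982.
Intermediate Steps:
f(b, d) = (b + d)/(8*d) (f(b, d) = ((b + d)/(d + d))/4 = ((b + d)/((2*d)))/4 = ((b + d)*(1/(2*d)))/4 = ((b + d)/(2*d))/4 = (b + d)/(8*d))
p(P) = -5612 + 122*P (p(P) = 122*(-46 + P) = -5612 + 122*P)
p(k) + f(58, -139) = (-5612 + 122*(-85)) + (1/8)*(58 - 139)/(-139) = (-5612 - 10370) + (1/8)*(-1/139)*(-81) = -15982 + 81/1112 = -17771903/1112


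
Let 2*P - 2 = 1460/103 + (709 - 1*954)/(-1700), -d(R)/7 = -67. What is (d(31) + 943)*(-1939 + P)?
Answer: -47738333769/17510 ≈ -2.7263e+6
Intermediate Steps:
d(R) = 469 (d(R) = -7*(-67) = 469)
P = 571487/70040 (P = 1 + (1460/103 + (709 - 1*954)/(-1700))/2 = 1 + (1460*(1/103) + (709 - 954)*(-1/1700))/2 = 1 + (1460/103 - 245*(-1/1700))/2 = 1 + (1460/103 + 49/340)/2 = 1 + (½)*(501447/35020) = 1 + 501447/70040 = 571487/70040 ≈ 8.1594)
(d(31) + 943)*(-1939 + P) = (469 + 943)*(-1939 + 571487/70040) = 1412*(-135236073/70040) = -47738333769/17510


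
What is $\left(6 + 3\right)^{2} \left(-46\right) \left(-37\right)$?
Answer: $137862$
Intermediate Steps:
$\left(6 + 3\right)^{2} \left(-46\right) \left(-37\right) = 9^{2} \left(-46\right) \left(-37\right) = 81 \left(-46\right) \left(-37\right) = \left(-3726\right) \left(-37\right) = 137862$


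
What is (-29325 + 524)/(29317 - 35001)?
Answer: 28801/5684 ≈ 5.0670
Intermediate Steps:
(-29325 + 524)/(29317 - 35001) = -28801/(-5684) = -28801*(-1/5684) = 28801/5684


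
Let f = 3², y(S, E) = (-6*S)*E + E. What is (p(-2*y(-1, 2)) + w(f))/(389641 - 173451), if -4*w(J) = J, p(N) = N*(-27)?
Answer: 603/172952 ≈ 0.0034865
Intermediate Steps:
y(S, E) = E - 6*E*S (y(S, E) = -6*E*S + E = E - 6*E*S)
f = 9
p(N) = -27*N
w(J) = -J/4
(p(-2*y(-1, 2)) + w(f))/(389641 - 173451) = (-(-54)*2*(1 - 6*(-1)) - ¼*9)/(389641 - 173451) = (-(-54)*2*(1 + 6) - 9/4)/216190 = (-(-54)*2*7 - 9/4)*(1/216190) = (-(-54)*14 - 9/4)*(1/216190) = (-27*(-28) - 9/4)*(1/216190) = (756 - 9/4)*(1/216190) = (3015/4)*(1/216190) = 603/172952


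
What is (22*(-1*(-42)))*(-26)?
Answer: -24024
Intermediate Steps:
(22*(-1*(-42)))*(-26) = (22*42)*(-26) = 924*(-26) = -24024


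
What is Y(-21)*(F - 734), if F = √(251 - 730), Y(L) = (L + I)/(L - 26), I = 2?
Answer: -13946/47 + 19*I*√479/47 ≈ -296.72 + 8.8476*I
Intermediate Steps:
Y(L) = (2 + L)/(-26 + L) (Y(L) = (L + 2)/(L - 26) = (2 + L)/(-26 + L))
F = I*√479 (F = √(-479) = I*√479 ≈ 21.886*I)
Y(-21)*(F - 734) = ((2 - 21)/(-26 - 21))*(I*√479 - 734) = (-19/(-47))*(-734 + I*√479) = (-1/47*(-19))*(-734 + I*√479) = 19*(-734 + I*√479)/47 = -13946/47 + 19*I*√479/47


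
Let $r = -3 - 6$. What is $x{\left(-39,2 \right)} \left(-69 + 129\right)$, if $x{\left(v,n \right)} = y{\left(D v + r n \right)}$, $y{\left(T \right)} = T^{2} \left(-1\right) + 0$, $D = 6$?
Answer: $-3810240$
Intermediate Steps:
$r = -9$ ($r = -3 - 6 = -9$)
$y{\left(T \right)} = - T^{2}$ ($y{\left(T \right)} = - T^{2} + 0 = - T^{2}$)
$x{\left(v,n \right)} = - \left(- 9 n + 6 v\right)^{2}$ ($x{\left(v,n \right)} = - \left(6 v - 9 n\right)^{2} = - \left(- 9 n + 6 v\right)^{2}$)
$x{\left(-39,2 \right)} \left(-69 + 129\right) = - 9 \left(\left(-2\right) \left(-39\right) + 3 \cdot 2\right)^{2} \left(-69 + 129\right) = - 9 \left(78 + 6\right)^{2} \cdot 60 = - 9 \cdot 84^{2} \cdot 60 = \left(-9\right) 7056 \cdot 60 = \left(-63504\right) 60 = -3810240$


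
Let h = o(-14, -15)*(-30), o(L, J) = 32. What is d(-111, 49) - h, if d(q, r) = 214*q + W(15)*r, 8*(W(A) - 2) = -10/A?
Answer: -272401/12 ≈ -22700.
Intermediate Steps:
W(A) = 2 - 5/(4*A) (W(A) = 2 + (-10/A)/8 = 2 - 5/(4*A))
h = -960 (h = 32*(-30) = -960)
d(q, r) = 214*q + 23*r/12 (d(q, r) = 214*q + (2 - 5/4/15)*r = 214*q + (2 - 5/4*1/15)*r = 214*q + (2 - 1/12)*r = 214*q + 23*r/12)
d(-111, 49) - h = (214*(-111) + (23/12)*49) - 1*(-960) = (-23754 + 1127/12) + 960 = -283921/12 + 960 = -272401/12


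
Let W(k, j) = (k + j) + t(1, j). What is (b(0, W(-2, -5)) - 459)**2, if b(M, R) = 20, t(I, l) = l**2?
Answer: 192721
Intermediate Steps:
W(k, j) = j + k + j**2 (W(k, j) = (k + j) + j**2 = (j + k) + j**2 = j + k + j**2)
(b(0, W(-2, -5)) - 459)**2 = (20 - 459)**2 = (-439)**2 = 192721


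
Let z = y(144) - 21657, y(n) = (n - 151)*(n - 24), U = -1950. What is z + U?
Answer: -24447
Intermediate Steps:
y(n) = (-151 + n)*(-24 + n)
z = -22497 (z = (3624 + 144² - 175*144) - 21657 = (3624 + 20736 - 25200) - 21657 = -840 - 21657 = -22497)
z + U = -22497 - 1950 = -24447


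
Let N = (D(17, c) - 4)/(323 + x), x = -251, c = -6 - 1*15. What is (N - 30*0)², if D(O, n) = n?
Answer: 625/5184 ≈ 0.12056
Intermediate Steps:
c = -21 (c = -6 - 15 = -21)
N = -25/72 (N = (-21 - 4)/(323 - 251) = -25/72 ≈ -0.34722)
(N - 30*0)² = (-25/72 - 30*0)² = (-25/72 + 0)² = (-25/72)² = 625/5184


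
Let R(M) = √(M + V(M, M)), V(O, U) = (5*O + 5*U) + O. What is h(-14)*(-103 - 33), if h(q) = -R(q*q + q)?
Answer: 272*√546 ≈ 6355.7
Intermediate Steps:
V(O, U) = 5*U + 6*O
R(M) = 2*√3*√M (R(M) = √(M + (5*M + 6*M)) = √(M + 11*M) = √(12*M) = 2*√3*√M)
h(q) = -2*√3*√(q + q²) (h(q) = -2*√3*√(q*q + q) = -2*√3*√(q² + q) = -2*√3*√(q + q²))
h(-14)*(-103 - 33) = (-2*√3*√(-14*(1 - 14)))*(-103 - 33) = -2*√3*√(-14*(-13))*(-136) = -2*√3*√182*(-136) = -2*√546*(-136) = 272*√546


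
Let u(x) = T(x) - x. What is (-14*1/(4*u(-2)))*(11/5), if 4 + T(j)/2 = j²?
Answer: -77/20 ≈ -3.8500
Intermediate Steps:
T(j) = -8 + 2*j²
u(x) = -8 - x + 2*x² (u(x) = (-8 + 2*x²) - x = -8 - x + 2*x²)
(-14*1/(4*u(-2)))*(11/5) = (-14*1/(4*(-8 - 1*(-2) + 2*(-2)²)))*(11/5) = (-14*1/(4*(-8 + 2 + 2*4)))*(11*(⅕)) = -14*1/(4*(-8 + 2 + 8))*(11/5) = -14/(2*4)*(11/5) = -14/8*(11/5) = -14*⅛*(11/5) = -7/4*11/5 = -77/20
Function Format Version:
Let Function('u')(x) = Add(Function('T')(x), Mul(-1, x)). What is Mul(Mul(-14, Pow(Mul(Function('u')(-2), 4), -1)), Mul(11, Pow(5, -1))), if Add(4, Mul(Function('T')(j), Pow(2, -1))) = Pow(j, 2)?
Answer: Rational(-77, 20) ≈ -3.8500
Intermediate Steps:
Function('T')(j) = Add(-8, Mul(2, Pow(j, 2)))
Function('u')(x) = Add(-8, Mul(-1, x), Mul(2, Pow(x, 2))) (Function('u')(x) = Add(Add(-8, Mul(2, Pow(x, 2))), Mul(-1, x)) = Add(-8, Mul(-1, x), Mul(2, Pow(x, 2))))
Mul(Mul(-14, Pow(Mul(Function('u')(-2), 4), -1)), Mul(11, Pow(5, -1))) = Mul(Mul(-14, Pow(Mul(Add(-8, Mul(-1, -2), Mul(2, Pow(-2, 2))), 4), -1)), Mul(11, Pow(5, -1))) = Mul(Mul(-14, Pow(Mul(Add(-8, 2, Mul(2, 4)), 4), -1)), Mul(11, Rational(1, 5))) = Mul(Mul(-14, Pow(Mul(Add(-8, 2, 8), 4), -1)), Rational(11, 5)) = Mul(Mul(-14, Pow(Mul(2, 4), -1)), Rational(11, 5)) = Mul(Mul(-14, Pow(8, -1)), Rational(11, 5)) = Mul(Mul(-14, Rational(1, 8)), Rational(11, 5)) = Mul(Rational(-7, 4), Rational(11, 5)) = Rational(-77, 20)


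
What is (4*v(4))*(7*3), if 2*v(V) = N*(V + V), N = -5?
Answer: -1680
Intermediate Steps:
v(V) = -5*V (v(V) = (-5*(V + V))/2 = (-10*V)/2 = -5*V)
(4*v(4))*(7*3) = (4*(-5*4))*(7*3) = (4*(-20))*21 = -80*21 = -1680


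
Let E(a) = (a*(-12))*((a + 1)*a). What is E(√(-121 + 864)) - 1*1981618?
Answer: -1990534 - 8916*√743 ≈ -2.2336e+6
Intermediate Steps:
E(a) = -12*a²*(1 + a) (E(a) = (-12*a)*((1 + a)*a) = (-12*a)*(a*(1 + a)) = -12*a²*(1 + a))
E(√(-121 + 864)) - 1*1981618 = 12*(√(-121 + 864))²*(-1 - √(-121 + 864)) - 1*1981618 = 12*(√743)²*(-1 - √743) - 1981618 = 12*743*(-1 - √743) - 1981618 = (-8916 - 8916*√743) - 1981618 = -1990534 - 8916*√743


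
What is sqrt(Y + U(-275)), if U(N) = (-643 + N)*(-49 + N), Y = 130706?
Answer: sqrt(428138) ≈ 654.32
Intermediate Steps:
sqrt(Y + U(-275)) = sqrt(130706 + (31507 + (-275)**2 - 692*(-275))) = sqrt(130706 + (31507 + 75625 + 190300)) = sqrt(130706 + 297432) = sqrt(428138)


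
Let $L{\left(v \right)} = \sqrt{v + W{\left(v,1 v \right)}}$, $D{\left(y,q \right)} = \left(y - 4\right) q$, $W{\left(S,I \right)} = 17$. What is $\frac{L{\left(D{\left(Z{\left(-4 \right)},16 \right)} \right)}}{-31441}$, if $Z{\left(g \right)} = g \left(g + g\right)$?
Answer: $- \frac{\sqrt{465}}{31441} \approx -0.00068585$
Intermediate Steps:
$Z{\left(g \right)} = 2 g^{2}$ ($Z{\left(g \right)} = g 2 g = 2 g^{2}$)
$D{\left(y,q \right)} = q \left(-4 + y\right)$ ($D{\left(y,q \right)} = \left(-4 + y\right) q = q \left(-4 + y\right)$)
$L{\left(v \right)} = \sqrt{17 + v}$ ($L{\left(v \right)} = \sqrt{v + 17} = \sqrt{17 + v}$)
$\frac{L{\left(D{\left(Z{\left(-4 \right)},16 \right)} \right)}}{-31441} = \frac{\sqrt{17 + 16 \left(-4 + 2 \left(-4\right)^{2}\right)}}{-31441} = \sqrt{17 + 16 \left(-4 + 2 \cdot 16\right)} \left(- \frac{1}{31441}\right) = \sqrt{17 + 16 \left(-4 + 32\right)} \left(- \frac{1}{31441}\right) = \sqrt{17 + 16 \cdot 28} \left(- \frac{1}{31441}\right) = \sqrt{17 + 448} \left(- \frac{1}{31441}\right) = \sqrt{465} \left(- \frac{1}{31441}\right) = - \frac{\sqrt{465}}{31441}$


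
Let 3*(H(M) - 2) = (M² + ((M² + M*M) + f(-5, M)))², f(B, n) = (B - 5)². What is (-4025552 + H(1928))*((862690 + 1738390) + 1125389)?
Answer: 463421189046532004926/3 ≈ 1.5447e+20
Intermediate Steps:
f(B, n) = (-5 + B)²
H(M) = 2 + (100 + 3*M²)²/3 (H(M) = 2 + (M² + ((M² + M*M) + (-5 - 5)²))²/3 = 2 + (M² + ((M² + M²) + (-10)²))²/3 = 2 + (M² + (2*M² + 100))²/3 = 2 + (M² + (100 + 2*M²))²/3 = 2 + (100 + 3*M²)²/3)
(-4025552 + H(1928))*((862690 + 1738390) + 1125389) = (-4025552 + (2 + (100 + 3*1928²)²/3))*((862690 + 1738390) + 1125389) = (-4025552 + (2 + (100 + 3*3717184)²/3))*(2601080 + 1125389) = (-4025552 + (2 + (100 + 11151552)²/3))*3726469 = (-4025552 + (2 + (⅓)*11151652²))*3726469 = (-4025552 + (2 + (⅓)*124359342329104))*3726469 = (-4025552 + (2 + 124359342329104/3))*3726469 = (-4025552 + 124359342329110/3)*3726469 = (124359330252454/3)*3726469 = 463421189046532004926/3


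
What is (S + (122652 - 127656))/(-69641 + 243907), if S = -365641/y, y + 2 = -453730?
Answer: -2270109287/79070060712 ≈ -0.028710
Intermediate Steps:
y = -453732 (y = -2 - 453730 = -453732)
S = 365641/453732 (S = -365641/(-453732) = -365641*(-1/453732) = 365641/453732 ≈ 0.80585)
(S + (122652 - 127656))/(-69641 + 243907) = (365641/453732 + (122652 - 127656))/(-69641 + 243907) = (365641/453732 - 5004)/174266 = -2270109287/453732*1/174266 = -2270109287/79070060712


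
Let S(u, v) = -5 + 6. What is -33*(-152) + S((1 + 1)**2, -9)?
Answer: 5017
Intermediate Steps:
S(u, v) = 1
-33*(-152) + S((1 + 1)**2, -9) = -33*(-152) + 1 = 5016 + 1 = 5017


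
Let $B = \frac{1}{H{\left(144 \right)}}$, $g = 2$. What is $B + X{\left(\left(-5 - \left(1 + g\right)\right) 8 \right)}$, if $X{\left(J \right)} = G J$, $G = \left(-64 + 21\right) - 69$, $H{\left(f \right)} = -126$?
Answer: $\frac{903167}{126} \approx 7168.0$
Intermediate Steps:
$G = -112$ ($G = -43 - 69 = -112$)
$X{\left(J \right)} = - 112 J$
$B = - \frac{1}{126}$ ($B = \frac{1}{-126} = - \frac{1}{126} \approx -0.0079365$)
$B + X{\left(\left(-5 - \left(1 + g\right)\right) 8 \right)} = - \frac{1}{126} - 112 \left(-5 - 3\right) 8 = - \frac{1}{126} - 112 \left(\left(-8\right) 8\right) = - \frac{1}{126} - -7168 = - \frac{1}{126} + 7168 = \frac{903167}{126}$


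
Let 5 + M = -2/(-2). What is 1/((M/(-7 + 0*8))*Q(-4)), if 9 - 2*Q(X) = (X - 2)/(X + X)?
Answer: 14/33 ≈ 0.42424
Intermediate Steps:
Q(X) = 9/2 - (-2 + X)/(4*X) (Q(X) = 9/2 - (X - 2)/(2*(X + X)) = 9/2 - (-2 + X)/(2*(2*X)) = 9/2 - (-2 + X)*1/(2*X)/2 = 9/2 - (-2 + X)/(4*X))
M = -4 (M = -5 - 2/(-2) = -5 - 2*(-½) = -5 + 1 = -4)
1/((M/(-7 + 0*8))*Q(-4)) = 1/((-4/(-7 + 0*8))*((¼)*(2 + 17*(-4))/(-4))) = 1/((-4/(-7 + 0))*((¼)*(-¼)*(2 - 68))) = 1/((-4/(-7))*((¼)*(-¼)*(-66))) = 1/(-4*(-⅐)*(33/8)) = 1/((4/7)*(33/8)) = 1/(33/14) = 14/33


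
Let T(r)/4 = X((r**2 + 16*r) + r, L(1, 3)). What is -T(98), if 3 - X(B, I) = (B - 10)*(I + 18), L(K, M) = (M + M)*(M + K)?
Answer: 1891668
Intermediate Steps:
L(K, M) = 2*M*(K + M) (L(K, M) = (2*M)*(K + M) = 2*M*(K + M))
X(B, I) = 3 - (-10 + B)*(18 + I) (X(B, I) = 3 - (B - 10)*(I + 18) = 3 - (-10 + B)*(18 + I))
T(r) = 1692 - 2856*r - 168*r**2 (T(r) = 4*(183 - 18*((r**2 + 16*r) + r) + 10*(2*3*(1 + 3)) - ((r**2 + 16*r) + r)*2*3*(1 + 3)) = 4*(183 - 18*(r**2 + 17*r) + 10*(2*3*4) - (r**2 + 17*r)*2*3*4) = 4*(183 + (-306*r - 18*r**2) + 10*24 - 1*(r**2 + 17*r)*24) = 4*(183 + (-306*r - 18*r**2) + 240 + (-408*r - 24*r**2)) = 4*(423 - 714*r - 42*r**2) = 1692 - 2856*r - 168*r**2)
-T(98) = -(1692 - 168*98*(17 + 98)) = -(1692 - 168*98*115) = -(1692 - 1893360) = -1*(-1891668) = 1891668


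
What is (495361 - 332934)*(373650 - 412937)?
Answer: -6381269549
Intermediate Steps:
(495361 - 332934)*(373650 - 412937) = 162427*(-39287) = -6381269549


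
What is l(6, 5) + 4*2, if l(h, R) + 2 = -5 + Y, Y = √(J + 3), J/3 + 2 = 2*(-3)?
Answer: 1 + I*√21 ≈ 1.0 + 4.5826*I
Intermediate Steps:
J = -24 (J = -6 + 3*(2*(-3)) = -6 + 3*(-6) = -6 - 18 = -24)
Y = I*√21 (Y = √(-24 + 3) = √(-21) = I*√21 ≈ 4.5826*I)
l(h, R) = -7 + I*√21 (l(h, R) = -2 + (-5 + I*√21) = -7 + I*√21)
l(6, 5) + 4*2 = (-7 + I*√21) + 4*2 = (-7 + I*√21) + 8 = 1 + I*√21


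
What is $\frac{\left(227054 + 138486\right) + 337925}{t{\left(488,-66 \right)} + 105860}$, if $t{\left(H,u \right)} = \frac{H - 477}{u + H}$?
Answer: $\frac{296862230}{44672931} \approx 6.6452$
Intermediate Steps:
$t{\left(H,u \right)} = \frac{-477 + H}{H + u}$
$\frac{\left(227054 + 138486\right) + 337925}{t{\left(488,-66 \right)} + 105860} = \frac{\left(227054 + 138486\right) + 337925}{\frac{-477 + 488}{488 - 66} + 105860} = \frac{365540 + 337925}{\frac{1}{422} \cdot 11 + 105860} = \frac{703465}{\frac{1}{422} \cdot 11 + 105860} = \frac{703465}{\frac{11}{422} + 105860} = \frac{703465}{\frac{44672931}{422}} = 703465 \cdot \frac{422}{44672931} = \frac{296862230}{44672931}$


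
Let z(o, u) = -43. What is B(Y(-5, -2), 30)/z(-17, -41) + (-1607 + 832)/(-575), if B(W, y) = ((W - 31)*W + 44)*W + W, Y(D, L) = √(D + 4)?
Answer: 620/989 - 44*I/43 ≈ 0.6269 - 1.0233*I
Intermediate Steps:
Y(D, L) = √(4 + D)
B(W, y) = W + W*(44 + W*(-31 + W)) (B(W, y) = ((-31 + W)*W + 44)*W + W = (W*(-31 + W) + 44)*W + W = (44 + W*(-31 + W))*W + W = W*(44 + W*(-31 + W)) + W = W + W*(44 + W*(-31 + W)))
B(Y(-5, -2), 30)/z(-17, -41) + (-1607 + 832)/(-575) = (√(4 - 5)*(45 + (√(4 - 5))² - 31*√(4 - 5)))/(-43) + (-1607 + 832)/(-575) = (√(-1)*(45 + (√(-1))² - 31*I))*(-1/43) - 775*(-1/575) = (I*(45 + I² - 31*I))*(-1/43) + 31/23 = (I*(45 - 1 - 31*I))*(-1/43) + 31/23 = (I*(44 - 31*I))*(-1/43) + 31/23 = -I*(44 - 31*I)/43 + 31/23 = 31/23 - I*(44 - 31*I)/43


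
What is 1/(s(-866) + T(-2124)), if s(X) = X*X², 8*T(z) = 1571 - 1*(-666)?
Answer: -8/5195692931 ≈ -1.5397e-9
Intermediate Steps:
T(z) = 2237/8 (T(z) = (1571 - 1*(-666))/8 = (1571 + 666)/8 = (⅛)*2237 = 2237/8)
s(X) = X³
1/(s(-866) + T(-2124)) = 1/((-866)³ + 2237/8) = 1/(-649461896 + 2237/8) = 1/(-5195692931/8) = -8/5195692931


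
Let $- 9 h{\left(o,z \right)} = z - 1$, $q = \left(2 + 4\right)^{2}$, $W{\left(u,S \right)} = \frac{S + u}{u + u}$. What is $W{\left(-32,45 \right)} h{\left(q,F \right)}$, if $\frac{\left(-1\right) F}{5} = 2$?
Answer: $- \frac{143}{576} \approx -0.24826$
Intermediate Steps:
$F = -10$ ($F = \left(-5\right) 2 = -10$)
$W{\left(u,S \right)} = \frac{S + u}{2 u}$
$q = 36$ ($q = 6^{2} = 36$)
$h{\left(o,z \right)} = \frac{1}{9} - \frac{z}{9}$ ($h{\left(o,z \right)} = - \frac{z - 1}{9} = - \frac{-1 + z}{9} = \frac{1}{9} - \frac{z}{9}$)
$W{\left(-32,45 \right)} h{\left(q,F \right)} = \frac{45 - 32}{2 \left(-32\right)} \left(\frac{1}{9} - - \frac{10}{9}\right) = \frac{1}{2} \left(- \frac{1}{32}\right) 13 \left(\frac{1}{9} + \frac{10}{9}\right) = \left(- \frac{13}{64}\right) \frac{11}{9} = - \frac{143}{576}$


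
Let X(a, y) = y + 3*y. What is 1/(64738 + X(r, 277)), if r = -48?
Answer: 1/65846 ≈ 1.5187e-5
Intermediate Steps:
X(a, y) = 4*y
1/(64738 + X(r, 277)) = 1/(64738 + 4*277) = 1/(64738 + 1108) = 1/65846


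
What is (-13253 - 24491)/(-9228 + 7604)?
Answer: 674/29 ≈ 23.241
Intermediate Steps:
(-13253 - 24491)/(-9228 + 7604) = -37744/(-1624) = -37744*(-1/1624) = 674/29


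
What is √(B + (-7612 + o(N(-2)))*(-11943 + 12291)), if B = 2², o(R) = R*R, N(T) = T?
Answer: 2*I*√661895 ≈ 1627.1*I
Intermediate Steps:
o(R) = R²
B = 4
√(B + (-7612 + o(N(-2)))*(-11943 + 12291)) = √(4 + (-7612 + (-2)²)*(-11943 + 12291)) = √(4 + (-7612 + 4)*348) = √(4 - 7608*348) = √(4 - 2647584) = √(-2647580) = 2*I*√661895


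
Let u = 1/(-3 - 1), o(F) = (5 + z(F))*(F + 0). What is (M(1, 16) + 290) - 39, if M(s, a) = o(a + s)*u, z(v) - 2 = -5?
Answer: 485/2 ≈ 242.50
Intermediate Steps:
z(v) = -3 (z(v) = 2 - 5 = -3)
o(F) = 2*F (o(F) = (5 - 3)*(F + 0) = 2*F)
u = -¼ (u = 1/(-4) = -¼ ≈ -0.25000)
M(s, a) = -a/2 - s/2 (M(s, a) = (2*(a + s))*(-¼) = (2*a + 2*s)*(-¼) = -a/2 - s/2)
(M(1, 16) + 290) - 39 = ((-½*16 - ½*1) + 290) - 39 = ((-8 - ½) + 290) - 39 = (-17/2 + 290) - 39 = 563/2 - 39 = 485/2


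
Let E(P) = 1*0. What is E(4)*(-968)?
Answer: 0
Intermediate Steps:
E(P) = 0
E(4)*(-968) = 0*(-968) = 0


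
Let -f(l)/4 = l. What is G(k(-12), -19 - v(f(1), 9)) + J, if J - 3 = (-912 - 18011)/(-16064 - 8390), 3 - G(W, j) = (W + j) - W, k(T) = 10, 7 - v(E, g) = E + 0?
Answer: 899267/24454 ≈ 36.774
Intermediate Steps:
f(l) = -4*l
v(E, g) = 7 - E (v(E, g) = 7 - (E + 0) = 7 - E)
G(W, j) = 3 - j (G(W, j) = 3 - ((W + j) - W) = 3 - j)
J = 92285/24454 (J = 3 + (-912 - 18011)/(-16064 - 8390) = 3 - 18923/(-24454) = 3 - 18923*(-1/24454) = 3 + 18923/24454 = 92285/24454 ≈ 3.7738)
G(k(-12), -19 - v(f(1), 9)) + J = (3 - (-19 - (7 - (-4)))) + 92285/24454 = (3 - (-19 - (7 - 1*(-4)))) + 92285/24454 = (3 - (-19 - (7 + 4))) + 92285/24454 = (3 - (-19 - 1*11)) + 92285/24454 = (3 - (-19 - 11)) + 92285/24454 = (3 - 1*(-30)) + 92285/24454 = (3 + 30) + 92285/24454 = 33 + 92285/24454 = 899267/24454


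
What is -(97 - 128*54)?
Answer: 6815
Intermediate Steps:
-(97 - 128*54) = -(97 - 6912) = -1*(-6815) = 6815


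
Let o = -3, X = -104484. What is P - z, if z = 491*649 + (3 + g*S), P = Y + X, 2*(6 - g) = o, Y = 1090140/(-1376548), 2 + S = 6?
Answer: -145630791647/344137 ≈ -4.2318e+5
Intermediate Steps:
S = 4 (S = -2 + 6 = 4)
Y = -272535/344137 (Y = 1090140*(-1/1376548) = -272535/344137 ≈ -0.79194)
g = 15/2 (g = 6 - ½*(-3) = 6 + 3/2 = 15/2 ≈ 7.5000)
P = -35957082843/344137 (P = -272535/344137 - 104484 = -35957082843/344137 ≈ -1.0448e+5)
z = 318692 (z = 491*649 + (3 + (15/2)*4) = 318659 + (3 + 30) = 318659 + 33 = 318692)
P - z = -35957082843/344137 - 1*318692 = -35957082843/344137 - 318692 = -145630791647/344137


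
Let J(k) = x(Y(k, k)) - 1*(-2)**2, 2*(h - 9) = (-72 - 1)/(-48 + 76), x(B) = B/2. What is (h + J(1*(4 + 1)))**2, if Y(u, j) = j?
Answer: 120409/3136 ≈ 38.396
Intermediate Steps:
x(B) = B/2 (x(B) = B*(1/2) = B/2)
h = 431/56 (h = 9 + ((-72 - 1)/(-48 + 76))/2 = 9 + (-73/28)/2 = 9 + (-73*1/28)/2 = 9 + (1/2)*(-73/28) = 9 - 73/56 = 431/56 ≈ 7.6964)
J(k) = -4 + k/2 (J(k) = k/2 - 1*(-2)**2 = k/2 - 1*4 = k/2 - 4 = -4 + k/2)
(h + J(1*(4 + 1)))**2 = (431/56 + (-4 + (1*(4 + 1))/2))**2 = (431/56 + (-4 + (1*5)/2))**2 = (431/56 + (-4 + (1/2)*5))**2 = (431/56 + (-4 + 5/2))**2 = (431/56 - 3/2)**2 = (347/56)**2 = 120409/3136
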